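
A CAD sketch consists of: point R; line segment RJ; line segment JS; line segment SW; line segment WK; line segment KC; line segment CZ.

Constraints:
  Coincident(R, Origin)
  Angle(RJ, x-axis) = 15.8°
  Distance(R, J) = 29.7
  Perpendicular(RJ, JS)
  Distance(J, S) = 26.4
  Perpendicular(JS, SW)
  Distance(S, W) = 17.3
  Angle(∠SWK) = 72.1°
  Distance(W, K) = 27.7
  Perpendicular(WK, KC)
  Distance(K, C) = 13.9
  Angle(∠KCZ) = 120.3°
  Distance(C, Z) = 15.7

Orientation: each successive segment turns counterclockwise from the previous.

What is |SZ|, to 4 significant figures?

10.33

R is at the origin; RJ runs at 15.8° with length 29.7, so J = (28.58, 8.087). The perpendicularity gives JS at right angles to RJ, so JS runs at 105.8°; with |JS| = 26.4, S = (21.39, 33.49). JS ⟂ SW, so SW runs at -164.2°; with |SW| = 17.3, W = (4.743, 28.78). ∠SWK = 72.1° gives WK at -56.30° from the x-axis; with |WK| = 27.7, K = (20.11, 5.734). The perpendicularity gives KC at right angles to WK, so KC runs at 33.70°; with |KC| = 13.9, C = (31.68, 13.45). ∠KCZ = 120.3° gives CZ at 93.40° from the x-axis; with |CZ| = 15.7, Z = (30.75, 29.12). Then |SZ| = |Z − S| = 10.33.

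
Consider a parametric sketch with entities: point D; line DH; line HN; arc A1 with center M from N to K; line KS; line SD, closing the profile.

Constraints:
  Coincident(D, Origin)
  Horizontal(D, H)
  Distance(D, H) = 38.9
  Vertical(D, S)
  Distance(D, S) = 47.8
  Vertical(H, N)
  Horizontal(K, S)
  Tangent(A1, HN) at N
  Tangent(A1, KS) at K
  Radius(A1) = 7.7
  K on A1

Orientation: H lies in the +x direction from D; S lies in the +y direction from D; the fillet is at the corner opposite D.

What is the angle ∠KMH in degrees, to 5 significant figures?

169.13°

The virtual corner opposite D is at (38.900, 47.800). The tangent condition forces MN to be normal to HN and tangency of A1 to KS means the radius MK is perpendicular to KS, with radius 7.7, so the center M sits 7.7 in from both sides at M = (31.200, 40.100). That places the tangent points at N = (38.900, 40.100) on HN and K = (31.200, 47.800) on KS. Then cos ∠KMH = MK·MH / (|MK||MH|), giving 169.13°.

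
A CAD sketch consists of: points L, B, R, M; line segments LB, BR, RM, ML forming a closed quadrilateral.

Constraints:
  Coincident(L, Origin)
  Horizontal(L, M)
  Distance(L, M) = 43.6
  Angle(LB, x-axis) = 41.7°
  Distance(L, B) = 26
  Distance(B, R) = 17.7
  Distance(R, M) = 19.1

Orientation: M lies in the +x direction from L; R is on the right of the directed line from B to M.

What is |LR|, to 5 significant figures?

24.506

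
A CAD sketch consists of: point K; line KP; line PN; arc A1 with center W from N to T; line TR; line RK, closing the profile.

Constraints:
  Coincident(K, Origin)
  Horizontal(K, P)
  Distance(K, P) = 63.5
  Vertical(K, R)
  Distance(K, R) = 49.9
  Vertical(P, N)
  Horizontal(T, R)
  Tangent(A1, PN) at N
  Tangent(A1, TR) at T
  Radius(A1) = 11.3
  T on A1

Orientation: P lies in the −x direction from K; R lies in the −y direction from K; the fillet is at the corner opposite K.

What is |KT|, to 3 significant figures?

72.2

The virtual corner opposite K is at (-63.5, -49.9). The tangent condition forces WN to be normal to PN and A1 meets TR tangentially, so WT is at right angles to TR, with radius 11.3, so the center W sits 11.3 in from both sides at W = (-52.2, -38.6). That places the tangent points at N = (-63.5, -38.6) on PN and T = (-52.2, -49.9) on TR. Then |KT| = |T − K| = 72.2.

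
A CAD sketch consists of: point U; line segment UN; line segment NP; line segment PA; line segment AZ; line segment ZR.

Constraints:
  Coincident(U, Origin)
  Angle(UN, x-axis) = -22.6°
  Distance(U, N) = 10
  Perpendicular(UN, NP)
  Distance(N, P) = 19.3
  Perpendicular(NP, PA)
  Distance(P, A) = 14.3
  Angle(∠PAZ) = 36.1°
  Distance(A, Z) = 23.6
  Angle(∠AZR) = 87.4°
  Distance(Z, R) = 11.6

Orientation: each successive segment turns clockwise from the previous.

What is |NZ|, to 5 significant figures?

7.2003

U is at the origin; UN runs at -22.6° with length 10.0, so N = (9.2321, -3.8430). UN ⟂ NP, so NP runs at -112.60°; with |NP| = 19.3, P = (1.8152, -21.661). The perpendicularity gives PA at right angles to NP, so PA runs at 157.40°; with |PA| = 14.3, A = (-11.387, -16.165). ∠PAZ = 36.1° gives AZ at 13.500° from the x-axis; with |AZ| = 23.6, Z = (11.561, -10.656). Then |NZ| = |Z − N| = 7.2003.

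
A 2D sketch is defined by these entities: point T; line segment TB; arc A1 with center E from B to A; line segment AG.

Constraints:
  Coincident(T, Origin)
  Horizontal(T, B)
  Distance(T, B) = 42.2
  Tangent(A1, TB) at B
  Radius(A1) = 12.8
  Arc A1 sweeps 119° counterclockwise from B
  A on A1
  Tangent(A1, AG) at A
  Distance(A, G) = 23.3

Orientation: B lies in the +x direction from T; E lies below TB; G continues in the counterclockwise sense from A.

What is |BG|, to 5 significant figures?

39.384

T is at the origin; TB is horizontal with |TB| = 42.2 and B on the +x side, so B = (42.200, 0.0000). The tangent condition forces EB to be normal to TB, so E = B + (0, -12.8) = (42.200, -12.800). On A1, B sits at bearing 90° from E; a 119° counterclockwise sweep puts A at bearing 209°, so A = E + 12.8·(cos 209°, sin 209°) = (31.005, -19.006). The tangent condition forces EA to be normal to AG, so AG runs along (−sin 209°, cos 209°); with |AG| = 23.3, G = (42.301, -39.384). Then |BG| = |G − B| = 39.384.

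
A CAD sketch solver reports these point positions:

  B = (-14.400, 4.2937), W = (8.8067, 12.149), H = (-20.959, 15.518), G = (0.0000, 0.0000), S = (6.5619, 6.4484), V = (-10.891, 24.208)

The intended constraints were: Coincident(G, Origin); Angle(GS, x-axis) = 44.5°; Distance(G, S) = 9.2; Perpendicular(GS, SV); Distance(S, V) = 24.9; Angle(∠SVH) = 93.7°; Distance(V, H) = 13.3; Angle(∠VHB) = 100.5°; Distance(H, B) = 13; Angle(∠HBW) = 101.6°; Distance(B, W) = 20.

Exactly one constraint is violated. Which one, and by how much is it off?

Distance(B, W) = 20 — off by 4.50.

G = (0.00, 0.00) ✓; GS at 44.50° ✓; |GS| = 9.200 ✓; ∠(GS, SV) = 90.00° ✓; |SV| = 24.90 ✓; ∠SVH = 93.70° ✓; |VH| = 13.30 ✓; ∠VHB = 100.5° ✓; |HB| = 13.00 ✓; ∠HBW = 101.6° ✓; |BW| = 24.50 ✗.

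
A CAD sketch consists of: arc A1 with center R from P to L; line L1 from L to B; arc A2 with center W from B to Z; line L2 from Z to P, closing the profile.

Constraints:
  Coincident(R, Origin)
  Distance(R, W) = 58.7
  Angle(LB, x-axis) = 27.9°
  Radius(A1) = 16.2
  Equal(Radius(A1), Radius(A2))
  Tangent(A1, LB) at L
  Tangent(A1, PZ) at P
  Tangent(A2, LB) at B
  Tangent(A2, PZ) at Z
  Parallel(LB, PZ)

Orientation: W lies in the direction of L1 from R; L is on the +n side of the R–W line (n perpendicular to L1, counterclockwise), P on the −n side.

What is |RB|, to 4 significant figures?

60.89

The slot axis is L1's direction at 27.9°, so u = (cos 27.9°, sin 27.9°) = (0.8838, 0.4679) and n = (−sin 27.9°, cos 27.9°) = (-0.4679, 0.8838). R is at the origin and W lies 58.7 along u from R, so W = 58.7·u = (51.88, 27.47). Tangency of A1 to both parallel lines with radius 16.2 puts L and P at R ± 16.2·n: L = (-7.580, 14.32), P = (7.580, -14.32). Equal radii place B and Z the same way about W: B = W + 16.2·n = (44.30, 41.78), Z = W − 16.2·n = (59.46, 13.15). Then |RB| = |B − R| = 60.89.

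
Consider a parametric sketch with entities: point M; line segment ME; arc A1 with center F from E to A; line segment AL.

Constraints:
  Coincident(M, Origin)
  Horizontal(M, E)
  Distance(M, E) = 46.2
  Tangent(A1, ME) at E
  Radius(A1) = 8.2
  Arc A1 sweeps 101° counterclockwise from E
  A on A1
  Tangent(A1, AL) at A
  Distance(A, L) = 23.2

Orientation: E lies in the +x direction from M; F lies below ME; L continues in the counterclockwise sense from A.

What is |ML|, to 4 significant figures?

53.59

On A1, E sits at bearing 90° from F; a 101° counterclockwise sweep puts A at bearing 191°, so A = F + 8.2·(cos 191°, sin 191°) = (38.15, -9.765). The tangent condition forces FA to be normal to AL, so AL runs along (−sin 191°, cos 191°); with |AL| = 23.2, L = (42.58, -32.54). Then |ML| = |L − M| = 53.59.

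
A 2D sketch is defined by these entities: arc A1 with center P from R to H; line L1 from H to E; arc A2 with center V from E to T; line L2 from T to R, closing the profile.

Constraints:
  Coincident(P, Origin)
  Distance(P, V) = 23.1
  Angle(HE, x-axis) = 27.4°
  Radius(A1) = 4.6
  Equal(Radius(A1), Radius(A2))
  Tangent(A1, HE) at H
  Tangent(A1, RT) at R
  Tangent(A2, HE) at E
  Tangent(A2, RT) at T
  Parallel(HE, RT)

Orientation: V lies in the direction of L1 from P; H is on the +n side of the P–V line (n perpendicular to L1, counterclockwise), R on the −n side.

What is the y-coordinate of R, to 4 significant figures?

-4.084

The slot axis is L1's direction at 27.4°, so u = (cos 27.4°, sin 27.4°) = (0.8878, 0.4602) and n = (−sin 27.4°, cos 27.4°) = (-0.4602, 0.8878). P is at the origin and V lies 23.1 along u from P, so V = 23.1·u = (20.51, 10.63). Tangency of A1 to both parallel lines with radius 4.6 puts H and R at P ± 4.6·n: H = (-2.117, 4.084), R = (2.117, -4.084). So R.y = -4.084.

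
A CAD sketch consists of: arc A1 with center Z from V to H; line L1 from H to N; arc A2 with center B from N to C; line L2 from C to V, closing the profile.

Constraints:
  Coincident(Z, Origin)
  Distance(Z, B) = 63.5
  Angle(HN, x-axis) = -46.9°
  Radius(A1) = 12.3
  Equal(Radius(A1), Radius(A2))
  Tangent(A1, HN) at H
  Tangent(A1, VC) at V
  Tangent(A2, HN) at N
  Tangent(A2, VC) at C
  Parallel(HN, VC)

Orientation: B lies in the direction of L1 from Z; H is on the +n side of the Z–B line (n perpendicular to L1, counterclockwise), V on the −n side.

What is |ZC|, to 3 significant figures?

64.7

The slot axis is L1's direction at -46.9°, so u = (cos -46.9°, sin -46.9°) = (0.683, -0.730) and n = (−sin -46.9°, cos -46.9°) = (0.730, 0.683). Z is at the origin and B lies 63.5 along u from Z, so B = 63.5·u = (43.4, -46.4). Tangency of A1 to both parallel lines with radius 12.3 puts H and V at Z ± 12.3·n: H = (8.98, 8.40), V = (-8.98, -8.40). Equal radii place N and C the same way about B: N = B + 12.3·n = (52.4, -38.0), C = B − 12.3·n = (34.4, -54.8). Then |ZC| = |C − Z| = 64.7.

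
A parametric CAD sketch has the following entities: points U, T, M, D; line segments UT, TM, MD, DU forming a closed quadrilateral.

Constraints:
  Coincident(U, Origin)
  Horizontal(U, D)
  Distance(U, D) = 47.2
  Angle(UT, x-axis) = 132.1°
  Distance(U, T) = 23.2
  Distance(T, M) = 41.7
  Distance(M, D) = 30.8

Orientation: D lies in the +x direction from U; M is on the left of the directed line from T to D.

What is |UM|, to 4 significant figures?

34.07

U is at the origin; U and D share the same y with |UD| = 47.2 and D in +x, so D = (47.2, 0). UT runs at 132.1° with |UT| = 23.2, so T = (-15.55, 17.21). M is determined by |TM| = 41.7 and |MD| = 30.8 together: it lies at the intersection of circle(T, 41.7) and circle(D, 30.8). With |TD| = 65.07, the foot of the radical line on TD is 38.61 from T and the perpendicular offset is √(41.7² − 38.61²) = 15.76. Taking the left-of-TD solution: M = (25.85, 22.20).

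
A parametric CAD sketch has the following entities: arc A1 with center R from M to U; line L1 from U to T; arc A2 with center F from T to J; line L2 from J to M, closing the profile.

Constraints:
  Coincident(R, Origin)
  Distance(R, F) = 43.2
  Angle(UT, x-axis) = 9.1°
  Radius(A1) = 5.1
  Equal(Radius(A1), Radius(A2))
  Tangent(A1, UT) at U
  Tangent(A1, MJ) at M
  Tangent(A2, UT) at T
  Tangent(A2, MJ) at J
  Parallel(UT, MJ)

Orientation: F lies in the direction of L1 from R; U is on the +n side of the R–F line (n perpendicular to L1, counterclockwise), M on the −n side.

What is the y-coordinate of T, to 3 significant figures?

11.9

The slot axis is L1's direction at 9.1°, so u = (cos 9.1°, sin 9.1°) = (0.987, 0.158) and n = (−sin 9.1°, cos 9.1°) = (-0.158, 0.987). R is at the origin and F lies 43.2 along u from R, so F = 43.2·u = (42.7, 6.83). Tangency of A1 to both parallel lines with radius 5.1 puts U and M at R ± 5.1·n: U = (-0.807, 5.04), M = (0.807, -5.04). Equal radii place T and J the same way about F: T = F + 5.1·n = (41.8, 11.9), J = F − 5.1·n = (43.5, 1.80). So T.y = 11.9.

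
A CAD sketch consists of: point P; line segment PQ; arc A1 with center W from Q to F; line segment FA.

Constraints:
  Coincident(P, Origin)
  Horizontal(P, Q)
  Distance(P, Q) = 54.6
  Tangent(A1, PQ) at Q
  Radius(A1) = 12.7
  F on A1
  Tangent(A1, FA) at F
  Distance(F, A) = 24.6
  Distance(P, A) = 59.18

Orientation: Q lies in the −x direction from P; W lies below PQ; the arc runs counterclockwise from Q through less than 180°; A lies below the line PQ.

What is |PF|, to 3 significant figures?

66.9

Checks: ∠(WQ, QP) = 90.00° ✓; |WQ| = 12.70 ✓; |WF| = 12.70 ✓; ∠(WF, FA) = 90.00° ✓; |FA| = 24.60 ✓; |PA| = 59.18 ✓.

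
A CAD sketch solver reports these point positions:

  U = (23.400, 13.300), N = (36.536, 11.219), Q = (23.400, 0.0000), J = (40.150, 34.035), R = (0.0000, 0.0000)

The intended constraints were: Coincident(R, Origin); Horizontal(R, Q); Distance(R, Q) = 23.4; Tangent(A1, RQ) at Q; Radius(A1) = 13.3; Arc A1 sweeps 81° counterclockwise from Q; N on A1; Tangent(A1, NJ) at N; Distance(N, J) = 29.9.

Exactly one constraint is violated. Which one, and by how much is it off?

Distance(N, J) = 29.9 — off by 6.80.

R = (0.00, 0.00) ✓; R.y = 0.00, Q.y = 0.00 ✓; |RQ| = 23.40 ✓; ∠(UQ, QR) = 90.00° ✓; |UQ| = 13.30 ✓; bearing(U→N) − bearing(U→Q) = 81.00° ✓; |UN| = 13.30 ✓; ∠(UN, NJ) = 90.00° ✓; |NJ| = 23.10 ✗.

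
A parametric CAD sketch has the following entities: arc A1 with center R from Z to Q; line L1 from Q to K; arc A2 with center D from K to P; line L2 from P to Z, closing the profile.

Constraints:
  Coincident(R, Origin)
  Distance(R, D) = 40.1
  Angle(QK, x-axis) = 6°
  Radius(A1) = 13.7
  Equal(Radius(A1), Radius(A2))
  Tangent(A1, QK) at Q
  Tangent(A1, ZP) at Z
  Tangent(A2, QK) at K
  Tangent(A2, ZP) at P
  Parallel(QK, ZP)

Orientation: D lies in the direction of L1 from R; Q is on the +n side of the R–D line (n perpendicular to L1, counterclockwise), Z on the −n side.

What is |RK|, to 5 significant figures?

42.376

The slot axis is L1's direction at 6.0°, so u = (cos 6.0°, sin 6.0°) = (0.99452, 0.10453) and n = (−sin 6.0°, cos 6.0°) = (-0.10453, 0.99452). R is at the origin and D lies 40.1 along u from R, so D = 40.1·u = (39.880, 4.1916). Tangency of A1 to both parallel lines with radius 13.7 puts Q and Z at R ± 13.7·n: Q = (-1.4320, 13.625), Z = (1.4320, -13.625). Equal radii place K and P the same way about D: K = D + 13.7·n = (38.448, 17.817), P = D − 13.7·n = (41.312, -9.4334). Then |RK| = |K − R| = 42.376.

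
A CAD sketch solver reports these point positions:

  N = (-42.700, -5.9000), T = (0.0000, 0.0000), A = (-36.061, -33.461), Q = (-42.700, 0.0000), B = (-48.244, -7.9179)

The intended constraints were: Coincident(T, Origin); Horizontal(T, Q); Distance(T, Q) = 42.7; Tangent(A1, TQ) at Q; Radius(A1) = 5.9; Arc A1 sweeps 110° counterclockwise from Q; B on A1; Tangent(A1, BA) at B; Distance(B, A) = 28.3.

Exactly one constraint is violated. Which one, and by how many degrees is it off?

Tangent(A1, BA) at B — off by 5.50°.

T = (0.00, 0.00) ✓; T.y = 0.00, Q.y = 0.00 ✓; |TQ| = 42.70 ✓; ∠(NQ, QT) = 90.00° ✓; |NQ| = 5.900 ✓; bearing(N→B) − bearing(N→Q) = 110.0° ✓; |NB| = 5.900 ✓; ∠(NB, BA) = 84.50° ✗; |BA| = 28.30 ✓.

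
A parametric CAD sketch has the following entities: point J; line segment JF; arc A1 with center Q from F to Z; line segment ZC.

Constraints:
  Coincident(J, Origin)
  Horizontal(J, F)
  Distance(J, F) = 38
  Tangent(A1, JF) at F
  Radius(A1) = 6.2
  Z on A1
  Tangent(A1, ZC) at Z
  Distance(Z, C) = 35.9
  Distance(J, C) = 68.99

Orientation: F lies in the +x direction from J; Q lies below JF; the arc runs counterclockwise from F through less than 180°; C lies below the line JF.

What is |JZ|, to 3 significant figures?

35.2

J is at the origin; JF is horizontal with |JF| = 38.0 and F on the +x side, so F = (38.0, 0.00). Tangency of A1 to JF means the radius QF is perpendicular to JF, so Q = F + (0, -6.2) = (38.0, -6.20). Since QZ ⟂ ZC (tangency), |QC| = √(6.2² + 35.9²) = 36.4 regardless of where Z sits on A1. So C lies on both circle(J, 68.99) and circle(Q, 36.4); the below-JF intersection is C = (58.8, -36.1). Z is the foot of the tangent from C: Z = (33.6, -10.6).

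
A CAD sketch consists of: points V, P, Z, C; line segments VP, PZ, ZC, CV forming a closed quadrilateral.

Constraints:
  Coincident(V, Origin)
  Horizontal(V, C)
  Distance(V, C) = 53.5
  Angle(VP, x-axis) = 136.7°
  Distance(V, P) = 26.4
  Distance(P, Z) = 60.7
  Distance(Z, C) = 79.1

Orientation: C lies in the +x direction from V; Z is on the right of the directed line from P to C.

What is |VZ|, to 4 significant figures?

44.36

Checks: |PZ| = 60.70 ✓; |ZC| = 79.10 ✓.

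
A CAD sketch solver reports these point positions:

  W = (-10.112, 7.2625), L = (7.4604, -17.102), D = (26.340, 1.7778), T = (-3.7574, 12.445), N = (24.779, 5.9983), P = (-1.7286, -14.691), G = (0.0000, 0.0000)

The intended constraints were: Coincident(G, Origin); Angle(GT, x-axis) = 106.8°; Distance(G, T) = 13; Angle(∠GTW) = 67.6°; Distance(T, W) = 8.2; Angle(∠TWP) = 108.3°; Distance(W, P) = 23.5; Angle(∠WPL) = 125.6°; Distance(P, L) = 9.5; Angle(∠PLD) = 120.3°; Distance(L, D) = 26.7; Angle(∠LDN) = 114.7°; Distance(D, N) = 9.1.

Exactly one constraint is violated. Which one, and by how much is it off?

Distance(D, N) = 9.1 — off by 4.60.

G = (0.00, 0.00) ✓; GT at 106.8° ✓; |GT| = 13.00 ✓; ∠GTW = 67.60° ✓; |TW| = 8.200 ✓; ∠TWP = 108.3° ✓; |WP| = 23.50 ✓; ∠WPL = 125.6° ✓; |PL| = 9.500 ✓; ∠PLD = 120.3° ✓; |LD| = 26.70 ✓; ∠LDN = 114.7° ✓; |DN| = 4.500 ✗.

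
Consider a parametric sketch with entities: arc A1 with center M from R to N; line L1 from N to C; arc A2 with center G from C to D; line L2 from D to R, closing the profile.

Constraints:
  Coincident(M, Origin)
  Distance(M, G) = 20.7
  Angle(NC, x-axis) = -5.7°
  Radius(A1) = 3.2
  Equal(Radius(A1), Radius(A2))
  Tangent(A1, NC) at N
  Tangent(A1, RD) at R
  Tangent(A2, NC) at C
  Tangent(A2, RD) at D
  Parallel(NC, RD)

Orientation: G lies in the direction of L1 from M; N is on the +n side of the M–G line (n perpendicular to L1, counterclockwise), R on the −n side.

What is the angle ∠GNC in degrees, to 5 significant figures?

8.7878°

Tangency of A1 to both parallel lines with radius 3.2 puts N and R at M ± 3.2·n: N = (0.31782, 3.1842), R = (-0.31782, -3.1842). Equal radii place C and D the same way about G: C = G + 3.2·n = (20.915, 1.1283), D = G − 3.2·n = (20.280, -5.2401). Then cos ∠GNC = NG·NC / (|NG||NC|), giving 8.7878°.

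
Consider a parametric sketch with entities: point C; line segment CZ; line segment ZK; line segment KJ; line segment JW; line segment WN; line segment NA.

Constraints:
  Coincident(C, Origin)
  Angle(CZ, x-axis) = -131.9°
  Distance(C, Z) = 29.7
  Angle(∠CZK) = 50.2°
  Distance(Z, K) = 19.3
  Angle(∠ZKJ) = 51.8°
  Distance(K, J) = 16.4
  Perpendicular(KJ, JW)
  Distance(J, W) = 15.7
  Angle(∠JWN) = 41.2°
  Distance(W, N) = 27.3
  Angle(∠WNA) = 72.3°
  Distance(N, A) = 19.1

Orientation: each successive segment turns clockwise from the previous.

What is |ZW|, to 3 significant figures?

4.50

∠ZKJ = 51.8° gives KJ at -29.9° from the x-axis; with |KJ| = 16.4, J = (-8.40, -11.2). KJ is perpendicular to JW, so JW runs at -120°; with |JW| = 15.7, W = (-16.2, -24.8). Then |ZW| = |W − Z| = 4.50.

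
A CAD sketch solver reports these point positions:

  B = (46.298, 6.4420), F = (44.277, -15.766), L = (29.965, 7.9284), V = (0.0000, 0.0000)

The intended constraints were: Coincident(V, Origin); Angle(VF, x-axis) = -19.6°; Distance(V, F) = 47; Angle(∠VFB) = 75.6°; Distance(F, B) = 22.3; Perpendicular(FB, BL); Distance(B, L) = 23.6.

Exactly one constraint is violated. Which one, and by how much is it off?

Distance(B, L) = 23.6 — off by 7.20.

V = (0.00, 0.00) ✓; VF at -19.60° ✓; |VF| = 47.00 ✓; ∠VFB = 75.60° ✓; |FB| = 22.30 ✓; ∠(FB, BL) = 90.00° ✓; |BL| = 16.40 ✗.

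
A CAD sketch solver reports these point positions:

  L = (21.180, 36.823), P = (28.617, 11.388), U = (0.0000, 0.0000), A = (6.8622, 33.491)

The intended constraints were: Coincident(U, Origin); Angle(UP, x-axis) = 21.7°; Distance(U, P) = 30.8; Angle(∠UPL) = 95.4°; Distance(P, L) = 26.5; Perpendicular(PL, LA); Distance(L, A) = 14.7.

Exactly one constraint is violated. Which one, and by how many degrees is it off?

Perpendicular(PL, LA) — off by 3.20°.

U = (0.00, 0.00) ✓; UP at 21.70° ✓; |UP| = 30.80 ✓; ∠UPL = 95.40° ✓; |PL| = 26.50 ✓; ∠(PL, LA) = 86.80° ✗; |LA| = 14.70 ✓.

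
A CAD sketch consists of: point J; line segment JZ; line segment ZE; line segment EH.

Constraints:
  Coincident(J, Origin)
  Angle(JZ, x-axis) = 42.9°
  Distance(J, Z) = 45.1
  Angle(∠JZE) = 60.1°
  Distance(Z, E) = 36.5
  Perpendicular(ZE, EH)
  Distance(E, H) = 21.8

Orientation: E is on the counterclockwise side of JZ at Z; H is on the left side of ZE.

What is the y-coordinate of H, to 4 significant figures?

20.67

J is at the origin; JZ runs at 42.9° with length 45.1, so Z = 45.1·(cos 42.9°, sin 42.9°) = (33.04, 30.70). ∠JZE = 60.1°, so ZE runs at 42.9° + (180° − 60.1°) = 162.8° from the x-axis; with |ZE| = 36.5, E = Z + 36.5·(cos 162.8°, sin 162.8°) = (-1.830, 41.49). ZE ⟂ EH; with |EH| = 21.8 on the left of ZE, H = E + 21.8·(-0.2957, -0.9553) = (-8.276, 20.67). So H.y = 20.67.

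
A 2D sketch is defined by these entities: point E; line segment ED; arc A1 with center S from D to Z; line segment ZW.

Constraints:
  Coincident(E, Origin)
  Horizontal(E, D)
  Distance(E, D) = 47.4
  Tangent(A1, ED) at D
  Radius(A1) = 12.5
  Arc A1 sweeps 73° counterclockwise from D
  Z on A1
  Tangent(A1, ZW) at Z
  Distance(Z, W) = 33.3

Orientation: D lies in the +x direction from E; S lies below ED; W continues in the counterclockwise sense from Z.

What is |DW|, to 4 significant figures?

46.11

On A1, D sits at bearing 90° from S; a 73° counterclockwise sweep puts Z at bearing 163°, so Z = S + 12.5·(cos 163°, sin 163°) = (35.45, -8.845). Tangency of A1 to ZW means the radius SZ is perpendicular to ZW, so ZW runs along (−sin 163°, cos 163°); with |ZW| = 33.3, W = (25.71, -40.69). Then |DW| = |W − D| = 46.11.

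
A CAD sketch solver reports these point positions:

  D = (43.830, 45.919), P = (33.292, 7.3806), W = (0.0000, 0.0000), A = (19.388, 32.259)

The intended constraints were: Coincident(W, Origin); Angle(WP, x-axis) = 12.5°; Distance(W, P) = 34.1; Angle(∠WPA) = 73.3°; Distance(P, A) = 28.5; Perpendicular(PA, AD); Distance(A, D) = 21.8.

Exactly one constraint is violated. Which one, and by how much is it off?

Distance(A, D) = 21.8 — off by 6.20.

W = (0.00, 0.00) ✓; WP at 12.50° ✓; |WP| = 34.10 ✓; ∠WPA = 73.30° ✓; |PA| = 28.50 ✓; ∠(PA, AD) = 90.00° ✓; |AD| = 28.00 ✗.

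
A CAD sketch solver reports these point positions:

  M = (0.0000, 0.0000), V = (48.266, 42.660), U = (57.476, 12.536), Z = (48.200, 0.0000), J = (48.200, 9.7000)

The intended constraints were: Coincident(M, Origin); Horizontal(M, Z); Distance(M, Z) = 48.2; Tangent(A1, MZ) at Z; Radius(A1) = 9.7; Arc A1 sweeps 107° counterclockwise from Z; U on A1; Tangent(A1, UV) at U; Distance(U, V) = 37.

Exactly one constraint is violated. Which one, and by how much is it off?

Distance(U, V) = 37 — off by 5.50.

M = (0.00, 0.00) ✓; M.y = 0.00, Z.y = 0.00 ✓; |MZ| = 48.20 ✓; ∠(JZ, ZM) = 90.00° ✓; |JZ| = 9.700 ✓; bearing(J→U) − bearing(J→Z) = 107.0° ✓; |JU| = 9.700 ✓; ∠(JU, UV) = 90.00° ✓; |UV| = 31.50 ✗.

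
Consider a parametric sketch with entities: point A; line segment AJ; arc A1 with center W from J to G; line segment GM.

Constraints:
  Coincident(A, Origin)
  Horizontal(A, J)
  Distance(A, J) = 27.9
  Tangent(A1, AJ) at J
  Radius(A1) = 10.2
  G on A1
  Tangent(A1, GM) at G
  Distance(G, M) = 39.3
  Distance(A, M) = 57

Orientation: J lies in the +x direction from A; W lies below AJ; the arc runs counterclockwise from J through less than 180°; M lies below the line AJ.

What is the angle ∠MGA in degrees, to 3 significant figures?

136°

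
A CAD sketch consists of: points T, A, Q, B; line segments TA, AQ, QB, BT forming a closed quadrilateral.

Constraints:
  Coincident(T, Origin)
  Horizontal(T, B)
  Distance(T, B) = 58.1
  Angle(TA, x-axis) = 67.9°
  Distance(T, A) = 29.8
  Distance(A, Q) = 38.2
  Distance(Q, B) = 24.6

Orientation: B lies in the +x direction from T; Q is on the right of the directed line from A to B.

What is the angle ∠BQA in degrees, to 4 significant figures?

118.5°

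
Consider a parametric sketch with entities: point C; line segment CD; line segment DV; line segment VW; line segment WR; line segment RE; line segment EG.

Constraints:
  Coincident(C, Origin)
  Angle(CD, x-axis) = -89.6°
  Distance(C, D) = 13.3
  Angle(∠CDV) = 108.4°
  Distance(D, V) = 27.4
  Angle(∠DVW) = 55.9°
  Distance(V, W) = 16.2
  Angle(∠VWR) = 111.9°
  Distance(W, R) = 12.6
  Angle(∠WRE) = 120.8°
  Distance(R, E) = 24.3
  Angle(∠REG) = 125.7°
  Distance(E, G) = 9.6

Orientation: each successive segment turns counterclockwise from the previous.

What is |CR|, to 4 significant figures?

10.37

C is at the origin; CD runs at -89.6° with length 13.3, so D = (0.09285, -13.30). ∠CDV = 108.4° gives DV at -18.00° from the x-axis; with |DV| = 27.4, V = (26.15, -21.77). ∠DVW = 55.9° gives VW at 106.1° from the x-axis; with |VW| = 16.2, W = (21.66, -6.202). ∠VWR = 111.9° gives WR at 174.2° from the x-axis; with |WR| = 12.6, R = (9.124, -4.929). Then |CR| = |R − C| = 10.37.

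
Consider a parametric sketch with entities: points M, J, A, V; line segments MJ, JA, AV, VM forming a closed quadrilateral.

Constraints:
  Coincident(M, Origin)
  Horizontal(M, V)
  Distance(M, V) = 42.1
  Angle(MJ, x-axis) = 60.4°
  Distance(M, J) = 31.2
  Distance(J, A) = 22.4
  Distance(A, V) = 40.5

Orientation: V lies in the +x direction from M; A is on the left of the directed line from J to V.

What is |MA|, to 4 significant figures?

52.23

Checks: MJ at 60.40° ✓; |JA| = 22.40 ✓; |AV| = 40.50 ✓.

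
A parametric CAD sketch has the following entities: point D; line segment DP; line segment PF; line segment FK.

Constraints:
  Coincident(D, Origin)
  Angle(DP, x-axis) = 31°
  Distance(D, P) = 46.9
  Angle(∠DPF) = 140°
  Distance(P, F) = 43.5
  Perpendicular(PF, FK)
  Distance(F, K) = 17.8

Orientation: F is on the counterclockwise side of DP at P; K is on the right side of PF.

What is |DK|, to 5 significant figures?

92.777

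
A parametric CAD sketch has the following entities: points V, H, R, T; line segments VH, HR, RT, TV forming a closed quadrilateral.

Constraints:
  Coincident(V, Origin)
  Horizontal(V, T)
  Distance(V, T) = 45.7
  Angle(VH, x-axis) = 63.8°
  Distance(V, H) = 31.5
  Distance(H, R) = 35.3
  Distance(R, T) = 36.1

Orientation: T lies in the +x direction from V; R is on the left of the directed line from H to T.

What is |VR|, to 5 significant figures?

60.281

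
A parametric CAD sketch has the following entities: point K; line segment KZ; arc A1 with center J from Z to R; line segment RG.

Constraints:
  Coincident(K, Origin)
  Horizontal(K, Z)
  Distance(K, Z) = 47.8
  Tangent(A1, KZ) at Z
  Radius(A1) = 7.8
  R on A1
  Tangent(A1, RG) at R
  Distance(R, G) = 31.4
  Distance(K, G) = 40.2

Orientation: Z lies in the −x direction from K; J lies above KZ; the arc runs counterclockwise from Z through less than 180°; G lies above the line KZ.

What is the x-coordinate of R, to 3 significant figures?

-41.0

Checks: |JZ| = 7.800 ✓; |JR| = 7.800 ✓; ∠(JR, RG) = 90.00° ✓; |RG| = 31.40 ✓; |KG| = 40.20 ✓.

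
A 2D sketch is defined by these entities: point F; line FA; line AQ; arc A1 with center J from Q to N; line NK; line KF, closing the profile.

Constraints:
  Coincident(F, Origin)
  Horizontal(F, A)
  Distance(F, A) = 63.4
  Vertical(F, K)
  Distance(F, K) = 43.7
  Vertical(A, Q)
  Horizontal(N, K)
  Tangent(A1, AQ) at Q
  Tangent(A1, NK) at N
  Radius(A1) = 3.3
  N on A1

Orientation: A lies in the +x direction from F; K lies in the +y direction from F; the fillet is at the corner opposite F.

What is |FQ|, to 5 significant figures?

75.178

The virtual corner opposite F is at (63.400, 43.700). A1 meets AQ tangentially, so JQ is at right angles to AQ and since A1 is tangent to NK there, JN ⟂ NK, with radius 3.3, so the center J sits 3.3 in from both sides at J = (60.100, 40.400). That places the tangent points at Q = (63.400, 40.400) on AQ and N = (60.100, 43.700) on NK. Then |FQ| = |Q − F| = 75.178.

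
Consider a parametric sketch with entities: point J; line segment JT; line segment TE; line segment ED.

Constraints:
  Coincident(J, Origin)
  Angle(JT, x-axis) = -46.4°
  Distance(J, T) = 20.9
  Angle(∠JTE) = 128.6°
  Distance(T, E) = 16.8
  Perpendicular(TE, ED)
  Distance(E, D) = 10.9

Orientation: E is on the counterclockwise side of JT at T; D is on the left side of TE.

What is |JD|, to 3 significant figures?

30.3

J is at the origin; JT runs at -46.4° with length 20.9, so T = 20.9·(cos -46.4°, sin -46.4°) = (14.4, -15.1). ∠JTE = 128.6°, so TE runs at -46.4° + (180° − 128.6°) = 5.00° from the x-axis; with |TE| = 16.8, E = T + 16.8·(cos 5.00°, sin 5.00°) = (31.1, -13.7). TE ⟂ ED; with |ED| = 10.9 on the left of TE, D = E + 10.9·(-0.0872, 0.996) = (30.2, -2.81). Then |JD| = |D − J| = 30.3.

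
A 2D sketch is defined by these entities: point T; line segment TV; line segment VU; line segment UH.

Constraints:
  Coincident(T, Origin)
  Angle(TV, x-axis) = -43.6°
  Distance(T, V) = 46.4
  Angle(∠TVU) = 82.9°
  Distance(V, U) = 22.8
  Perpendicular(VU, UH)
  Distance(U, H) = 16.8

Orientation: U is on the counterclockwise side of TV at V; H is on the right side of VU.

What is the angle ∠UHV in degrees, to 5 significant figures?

53.616°

∠TVU = 82.9°, so VU runs at -43.6° + (180° − 82.9°) = 53.500° from the x-axis; with |VU| = 22.8, U = V + 22.8·(cos 53.500°, sin 53.500°) = (47.164, -13.670). VU is perpendicular to UH; with |UH| = 16.8 on the right of VU, H = U + 16.8·(0.80386, -0.59482) = (60.668, -23.663). Then cos ∠UHV = HU·HV / (|HU||HV|), giving 53.616°.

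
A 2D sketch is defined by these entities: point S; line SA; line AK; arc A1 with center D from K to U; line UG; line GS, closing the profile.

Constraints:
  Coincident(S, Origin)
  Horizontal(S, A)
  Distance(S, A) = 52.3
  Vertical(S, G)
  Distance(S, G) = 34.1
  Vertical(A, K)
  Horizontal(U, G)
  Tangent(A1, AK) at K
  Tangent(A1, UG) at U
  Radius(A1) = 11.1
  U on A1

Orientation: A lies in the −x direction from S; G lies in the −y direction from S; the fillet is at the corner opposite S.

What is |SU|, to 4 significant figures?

53.48

S is at the origin; S and A share the same y with |SA| = 52.3 and A on the −x side, so A = (-52.30, 0.000). S and G share the same x with |SG| = 34.1 and G on the −y side, so G = (0.000, -34.10). The virtual corner opposite S is at (-52.30, -34.10). The tangent condition forces DK to be normal to AK and tangency of A1 to UG means the radius DU is perpendicular to UG, with radius 11.1, so the center D sits 11.1 in from both sides at D = (-41.20, -23.00). That places the tangent points at K = (-52.30, -23.00) on AK and U = (-41.20, -34.10) on UG. Then |SU| = |U − S| = 53.48.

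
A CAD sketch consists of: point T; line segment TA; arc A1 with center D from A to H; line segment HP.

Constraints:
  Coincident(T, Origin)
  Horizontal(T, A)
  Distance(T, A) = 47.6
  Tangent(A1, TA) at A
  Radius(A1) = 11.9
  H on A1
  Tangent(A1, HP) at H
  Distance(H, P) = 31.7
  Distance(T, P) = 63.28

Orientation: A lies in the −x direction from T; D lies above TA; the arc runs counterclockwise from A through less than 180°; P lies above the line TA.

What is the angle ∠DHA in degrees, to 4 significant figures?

37.83°

T is at the origin; TA is horizontal with |TA| = 47.6 and A on the −x side, so A = (-47.60, 0.000). Tangency of A1 to TA means the radius DA is perpendicular to TA, so D = A + (0, 11.9) = (-47.60, 11.90). Since DH ⟂ HP (tangency), |DP| = √(11.9² + 31.7²) = 33.86 regardless of where H sits on A1. So P lies on both circle(T, 63.28) and circle(D, 33.86); the above-TA intersection is P = (-43.92, 45.56). H is the foot of the tangent from P: H = (-36.07, 14.85).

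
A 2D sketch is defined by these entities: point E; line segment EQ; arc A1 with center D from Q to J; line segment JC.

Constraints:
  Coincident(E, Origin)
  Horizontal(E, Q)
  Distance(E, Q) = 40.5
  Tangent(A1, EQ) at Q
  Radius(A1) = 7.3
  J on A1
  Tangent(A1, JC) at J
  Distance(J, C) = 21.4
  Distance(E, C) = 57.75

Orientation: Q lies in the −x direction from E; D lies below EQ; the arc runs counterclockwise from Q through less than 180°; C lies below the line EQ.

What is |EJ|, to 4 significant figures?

48.13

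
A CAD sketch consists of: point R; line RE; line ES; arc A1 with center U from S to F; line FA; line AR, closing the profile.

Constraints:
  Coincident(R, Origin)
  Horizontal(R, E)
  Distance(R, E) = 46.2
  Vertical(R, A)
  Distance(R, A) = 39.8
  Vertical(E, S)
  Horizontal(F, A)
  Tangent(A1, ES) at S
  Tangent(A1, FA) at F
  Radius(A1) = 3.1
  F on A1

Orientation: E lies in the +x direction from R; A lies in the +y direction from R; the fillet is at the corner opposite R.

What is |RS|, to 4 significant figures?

59.00

R is at the origin; RE is horizontal with |RE| = 46.2 and E on the +x side, so E = (46.20, 0.000). RA is vertical with |RA| = 39.8 and A on the +y side, so A = (0.000, 39.80). The virtual corner opposite R is at (46.20, 39.80). Since A1 is tangent to ES there, US ⟂ ES and A1 meets FA tangentially, so UF is at right angles to FA, with radius 3.1, so the center U sits 3.1 in from both sides at U = (43.10, 36.70). That places the tangent points at S = (46.20, 36.70) on ES and F = (43.10, 39.80) on FA. Then |RS| = |S − R| = 59.00.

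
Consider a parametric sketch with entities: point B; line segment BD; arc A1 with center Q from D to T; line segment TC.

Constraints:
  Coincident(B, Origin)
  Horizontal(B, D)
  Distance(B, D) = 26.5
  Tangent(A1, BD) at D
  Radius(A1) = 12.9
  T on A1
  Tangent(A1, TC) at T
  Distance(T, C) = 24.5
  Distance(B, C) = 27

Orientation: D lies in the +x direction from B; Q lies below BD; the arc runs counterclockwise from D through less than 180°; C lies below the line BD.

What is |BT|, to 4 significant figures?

16.70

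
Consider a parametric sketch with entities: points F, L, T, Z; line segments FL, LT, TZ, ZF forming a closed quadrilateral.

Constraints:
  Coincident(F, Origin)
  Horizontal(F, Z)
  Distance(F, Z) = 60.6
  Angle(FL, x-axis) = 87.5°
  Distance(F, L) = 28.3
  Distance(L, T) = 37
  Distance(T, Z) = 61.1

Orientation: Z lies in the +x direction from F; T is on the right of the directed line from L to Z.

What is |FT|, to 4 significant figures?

8.711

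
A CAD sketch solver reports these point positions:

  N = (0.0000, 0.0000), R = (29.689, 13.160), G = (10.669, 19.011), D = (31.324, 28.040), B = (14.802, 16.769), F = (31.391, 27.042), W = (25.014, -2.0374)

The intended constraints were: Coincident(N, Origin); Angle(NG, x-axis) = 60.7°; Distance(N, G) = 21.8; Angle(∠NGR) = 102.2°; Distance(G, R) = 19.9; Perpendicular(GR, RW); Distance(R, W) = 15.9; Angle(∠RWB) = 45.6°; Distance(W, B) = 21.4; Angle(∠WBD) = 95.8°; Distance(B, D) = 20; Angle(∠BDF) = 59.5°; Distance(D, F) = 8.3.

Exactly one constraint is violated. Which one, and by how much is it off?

Distance(D, F) = 8.3 — off by 7.30.

N = (0.00, 0.00) ✓; NG at 60.70° ✓; |NG| = 21.80 ✓; ∠NGR = 102.2° ✓; |GR| = 19.90 ✓; ∠(GR, RW) = 90.00° ✓; |RW| = 15.90 ✓; ∠RWB = 45.60° ✓; |WB| = 21.40 ✓; ∠WBD = 95.80° ✓; |BD| = 20.00 ✓; ∠BDF = 59.54° ✓; |DF| = 1.000 ✗.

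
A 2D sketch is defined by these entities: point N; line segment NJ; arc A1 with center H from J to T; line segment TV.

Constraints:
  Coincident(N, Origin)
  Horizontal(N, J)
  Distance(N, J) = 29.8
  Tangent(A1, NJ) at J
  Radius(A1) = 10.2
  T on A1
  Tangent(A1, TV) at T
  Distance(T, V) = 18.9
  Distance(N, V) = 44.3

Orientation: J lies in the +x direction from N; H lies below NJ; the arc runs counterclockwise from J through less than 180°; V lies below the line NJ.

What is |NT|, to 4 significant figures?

26.21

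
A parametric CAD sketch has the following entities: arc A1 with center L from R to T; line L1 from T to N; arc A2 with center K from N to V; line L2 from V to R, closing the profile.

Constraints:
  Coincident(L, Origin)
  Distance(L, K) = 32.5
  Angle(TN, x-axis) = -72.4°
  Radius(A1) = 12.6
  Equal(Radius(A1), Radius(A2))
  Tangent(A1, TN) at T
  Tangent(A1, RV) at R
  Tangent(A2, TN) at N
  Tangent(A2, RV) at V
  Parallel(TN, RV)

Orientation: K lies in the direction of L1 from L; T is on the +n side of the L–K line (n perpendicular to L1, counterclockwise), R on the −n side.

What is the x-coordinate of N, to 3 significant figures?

21.8

Tangency of A1 to both parallel lines with radius 12.6 puts T and R at L ± 12.6·n: T = (12.0, 3.81), R = (-12.0, -3.81). Equal radii place N and V the same way about K: N = K + 12.6·n = (21.8, -27.2), V = K − 12.6·n = (-2.18, -34.8). So N.x = 21.8.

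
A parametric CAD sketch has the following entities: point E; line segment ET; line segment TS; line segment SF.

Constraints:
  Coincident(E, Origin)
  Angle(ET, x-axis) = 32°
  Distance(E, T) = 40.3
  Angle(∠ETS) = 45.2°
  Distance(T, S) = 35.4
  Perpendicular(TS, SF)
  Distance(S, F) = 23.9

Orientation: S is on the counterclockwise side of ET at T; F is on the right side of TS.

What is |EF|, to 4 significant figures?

52.96

E is at the origin; ET runs at 32.0° with length 40.3, so T = 40.3·(cos 32.0°, sin 32.0°) = (34.18, 21.36). ∠ETS = 45.2°, so TS runs at 32.0° + (180° − 45.2°) = 166.8° from the x-axis; with |TS| = 35.4, S = T + 35.4·(cos 166.8°, sin 166.8°) = (-0.2884, 29.44). TS ⟂ SF; with |SF| = 23.9 on the right of TS, F = S + 23.9·(0.2284, 0.9736) = (5.169, 52.71). Then |EF| = |F − E| = 52.96.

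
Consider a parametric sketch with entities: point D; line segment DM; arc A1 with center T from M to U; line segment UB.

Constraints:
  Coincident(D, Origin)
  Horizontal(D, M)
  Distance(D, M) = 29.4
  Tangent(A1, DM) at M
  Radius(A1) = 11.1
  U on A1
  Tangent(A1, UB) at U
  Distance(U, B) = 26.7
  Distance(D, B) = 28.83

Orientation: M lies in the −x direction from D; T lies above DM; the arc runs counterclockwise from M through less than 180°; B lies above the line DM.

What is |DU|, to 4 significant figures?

20.61

D is at the origin; DM is horizontal with |DM| = 29.4 and M on the −x side, so M = (-29.40, 0.000). Since A1 is tangent to DM there, TM ⟂ DM, so T = M + (0, 11.1) = (-29.40, 11.10). Since TU ⟂ UB (tangency), |TB| = √(11.1² + 26.7²) = 28.92 regardless of where U sits on A1. So B lies on both circle(D, 28.83) and circle(T, 28.92); the above-DM intersection is B = (-6.071, 28.18). U is the foot of the tangent from B: U = (-19.91, 5.348).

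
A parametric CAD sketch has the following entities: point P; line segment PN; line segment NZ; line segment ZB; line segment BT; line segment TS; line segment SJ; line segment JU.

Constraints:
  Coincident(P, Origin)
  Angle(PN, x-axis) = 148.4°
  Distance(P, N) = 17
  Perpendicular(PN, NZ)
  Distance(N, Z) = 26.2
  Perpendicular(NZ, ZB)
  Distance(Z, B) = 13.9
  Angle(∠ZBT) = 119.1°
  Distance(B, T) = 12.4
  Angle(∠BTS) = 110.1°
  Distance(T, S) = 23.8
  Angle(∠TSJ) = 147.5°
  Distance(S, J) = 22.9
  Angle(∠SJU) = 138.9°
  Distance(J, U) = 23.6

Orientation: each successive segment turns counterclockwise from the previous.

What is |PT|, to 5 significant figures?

15.642

NZ is perpendicular to ZB, so ZB runs at -31.600°; with |ZB| = 13.9, B = (-16.369, -20.691). ∠ZBT = 119.1° gives BT at 29.300° from the x-axis; with |BT| = 12.4, T = (-5.5551, -14.623). Then |PT| = |T − P| = 15.642.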